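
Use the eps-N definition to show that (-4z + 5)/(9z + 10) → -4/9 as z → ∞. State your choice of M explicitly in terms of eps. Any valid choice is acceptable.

M = (85/81)/eps

Let eps > 0. We seek M > 0 such that z > M implies |(-4z + 5)/(9z + 10) + 4/9| < eps.
(-4z + 5)/(9z + 10) + 4/9 = (9(-4z + 5) − (-4)(9z + 10)) / (9(9z + 10)) = 85/(9(9z + 10)).
For z > 0 we have 9z + 10 > 9z, so |(-4z + 5)/(9z + 10) + 4/9| = 85/(9(9z + 10)) < 85/(9·9z) = (85/81)/z.
Thus |(-4z + 5)/(9z + 10) + 4/9| < eps whenever z > (85/81)/eps.
Take M = (85/81)/eps. If z > M then |(-4z + 5)/(9z + 10) + 4/9| < (85/81)/z < eps.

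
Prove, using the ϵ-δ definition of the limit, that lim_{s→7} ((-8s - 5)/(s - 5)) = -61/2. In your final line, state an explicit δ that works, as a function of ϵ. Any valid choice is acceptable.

δ = min(1, (2/45)ϵ)

Let ϵ > 0 be given. We want δ > 0 with 0 < |s − 7| < δ ⇒ |(-8s - 5)/(s - 5) + 61/2| < ϵ.
Combining over a common denominator, (-8s - 5)/(s - 5) + 61/2 = [(-8s - 5)·2 − (-61)·(s - 5)] / [2·(s - 5)] = 45(s − 7) / (2(s - 5)).
So |(-8s - 5)/(s - 5) + 61/2| = 45|s − 7| / (2·|s − 5|).
Require δ ≤ 1, so |s − 5| ≥ |2| − |s − 7| > 2 − 1 = 1.
Hence |(-8s - 5)/(s - 5) + 61/2| < 45|s − 7|/(2·1) = (45/2)|s − 7|, which is < ϵ once |s − 7| < (2/45)ϵ.
Take δ = min(1, (2/45)ϵ). Then 0 < |s − 7| < δ forces both bounds, so |(-8s - 5)/(s - 5) + 61/2| < ϵ.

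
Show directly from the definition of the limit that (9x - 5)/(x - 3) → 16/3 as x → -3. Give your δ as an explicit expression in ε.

Suppose ε > 0. We want δ > 0 with 0 < |x + 3| < δ ⇒ |(9x - 5)/(x - 3) − (16/3)| < ε.
Combining over a common denominator, (9x - 5)/(x - 3) − (16/3) = [(9x - 5)·(-6) − (-32)·(x - 3)] / [(-6)·(x - 3)] = -22(x + 3) / ((-6)(x - 3)).
So |(9x - 5)/(x - 3) − (16/3)| = 22|x + 3| / (6·|x − 3|).
Require δ ≤ 3, so |x − 3| ≥ |-6| − |x + 3| > 6 − 3 = 3.
Hence |(9x - 5)/(x - 3) − (16/3)| < 22|x + 3|/(6·3) = (11/9)|x + 3|, which is < ε once |x + 3| < (9/11)ε.
Take δ = min(3, (9/11)ε). Then 0 < |x + 3| < δ forces both bounds, so |(9x - 5)/(x - 3) − (16/3)| < ε.

δ = min(3, (9/11)ε)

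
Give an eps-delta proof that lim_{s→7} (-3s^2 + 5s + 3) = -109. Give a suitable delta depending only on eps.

delta = min(1, eps/40)

Let eps > 0. We want delta > 0 such that 0 < |s − 7| < delta implies |(-3s^2 + 5s + 3) + 109| < eps.
(-3s^2 + 5s + 3) + 109 = -3s^2 + 5s + 112 = (s − 7)(-3s - 16).
So |(-3s^2 + 5s + 3) + 109| = |s − 7|·|-3s - 16|.
Assume first that |s − 7| < 1, so |s| < 8. Then |-3s - 16| ≤ 3·8 + 16 = 40.
Hence |(-3s^2 + 5s + 3) + 109| ≤ 40|s − 7| < eps provided |s − 7| < eps/40.
Choosing delta = min(1, eps/40) ensures both conditions, hence |(-3s^2 + 5s + 3) + 109| < eps.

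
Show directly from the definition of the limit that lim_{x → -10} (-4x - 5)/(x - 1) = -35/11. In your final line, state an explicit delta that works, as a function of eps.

Let eps > 0 be given. We want delta > 0 with 0 < |x + 10| < delta ⇒ |(-4x - 5)/(x - 1) + 35/11| < eps.
Combining over a common denominator, (-4x - 5)/(x - 1) + 35/11 = [(-4x - 5)·(-11) − 35·(x - 1)] / [(-11)·(x - 1)] = 9(x + 10) / ((-11)(x - 1)).
So |(-4x - 5)/(x - 1) + 35/11| = 9|x + 10| / (11·|x − 1|).
Require delta ≤ 11/2, so |x − 1| ≥ |-11| − |x + 10| > 11 − 11/2 = 11/2.
Hence |(-4x - 5)/(x - 1) + 35/11| < 9|x + 10|/(11·(11/2)) = (18/121)|x + 10|, which is < eps once |x + 10| < (121/18)eps.
Take delta = min(11/2, (121/18)eps). Then 0 < |x + 10| < delta forces both bounds, so |(-4x - 5)/(x - 1) + 35/11| < eps.

delta = min(11/2, (121/18)eps)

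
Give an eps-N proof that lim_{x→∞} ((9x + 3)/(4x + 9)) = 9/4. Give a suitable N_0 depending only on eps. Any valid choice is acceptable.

Let eps > 0. We seek N_0 > 0 such that x > N_0 implies |(9x + 3)/(4x + 9) − (9/4)| < eps.
(9x + 3)/(4x + 9) − (9/4) = (4(9x + 3) − 9(4x + 9)) / (4(4x + 9)) = -69/(4(4x + 9)).
For x > 0 we have 4x + 9 > 4x, so |(9x + 3)/(4x + 9) − (9/4)| = 69/(4(4x + 9)) < 69/(4·4x) = (69/16)/x.
Thus |(9x + 3)/(4x + 9) − (9/4)| < eps whenever x > (69/16)/eps.
Take N_0 = (69/16)/eps. If x > N_0 then |(9x + 3)/(4x + 9) − (9/4)| < (69/16)/x < eps.

N_0 = (69/16)/eps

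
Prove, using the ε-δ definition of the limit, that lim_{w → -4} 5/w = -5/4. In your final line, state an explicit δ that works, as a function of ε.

Let ε > 0. We seek δ > 0 such that 0 < |w + 4| < δ implies |5/w + 5/4| < ε.
|5/w + 5/4| = 5·|-4 − w|/(4·|w|) = 5|w + 4|/(4|w|).
Restrict δ ≤ 2. Then |w + 4| < 2 gives |w| > 2, so 4|w| > 8.
Then |5/w + 5/4| < 5|w + 4|/8, which is < ε when |w + 4| < (8/5)ε.
Take δ = min(2, (8/5)ε). Then 0 < |w + 4| < δ gives both |w + 4| < 2 and |w + 4| < (8/5)ε, so |5/w + 5/4| < ε.

δ = min(2, (8/5)ε)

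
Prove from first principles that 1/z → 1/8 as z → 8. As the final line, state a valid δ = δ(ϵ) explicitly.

δ = min(4, 32ϵ)

Let ϵ > 0. We seek δ > 0 such that 0 < |z − 8| < δ implies |1/z − (1/8)| < ϵ.
|1/z − (1/8)| = |8 − z|/(8·|z|) = |z − 8|/(8|z|).
Require δ ≤ 4 so that |z| > 8 − 4 = 4, hence 8|z| > 32.
Then |1/z − (1/8)| < |z − 8|/32, which is < ϵ when |z − 8| < 32ϵ.
Take δ = min(4, 32ϵ). Then 0 < |z − 8| < δ gives both |z − 8| < 4 and |z − 8| < 32ϵ, so |1/z − (1/8)| < ϵ.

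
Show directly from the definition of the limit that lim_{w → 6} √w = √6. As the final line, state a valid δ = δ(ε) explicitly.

Let ε > 0 be given. We want δ > 0 such that 0 < |w − 6| < δ implies |√w − √6| < ε.
Rationalise: √w − √6 = (w − 6)/(√w + √6), so |√w − √6| = |w − 6|/(√w + √6).
Restrict δ ≤ 6 so that |w − 6| < 6 forces w > 0, and then √w + √6 > √6.
Hence |√w − √6| < |w − 6|/√6, which is < ε once |w − 6| < √6·ε.
Take δ = min(6, √6·ε). If 0 < |w − 6| < δ then w > 0 and |√w − √6| < |w − 6|/√6 < ε.

δ = min(6, √6·ε)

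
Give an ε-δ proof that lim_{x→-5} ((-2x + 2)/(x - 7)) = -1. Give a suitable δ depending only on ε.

δ = min(6, 6ε)

Let ε > 0 be given. We want δ > 0 with 0 < |x + 5| < δ ⇒ |(-2x + 2)/(x - 7) + 1| < ε.
Combining over a common denominator, (-2x + 2)/(x - 7) + 1 = [(-2x + 2)·(-12) − 12·(x - 7)] / [(-12)·(x - 7)] = 12(x + 5) / ((-12)(x - 7)).
So |(-2x + 2)/(x - 7) + 1| = 12|x + 5| / (12·|x − 7|).
Require δ ≤ 6, so |x − 7| ≥ |-12| − |x + 5| > 12 − 6 = 6.
Hence |(-2x + 2)/(x - 7) + 1| < 12|x + 5|/(12·6) = (1/6)|x + 5|, which is < ε once |x + 5| < 6ε.
Take δ = min(6, 6ε). Then 0 < |x + 5| < δ forces both bounds, so |(-2x + 2)/(x - 7) + 1| < ε.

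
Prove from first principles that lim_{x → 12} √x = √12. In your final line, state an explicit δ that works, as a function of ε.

Suppose ε > 0. We want δ > 0 such that 0 < |x − 12| < δ implies |√x − √12| < ε.
Rationalise: √x − √12 = (x − 12)/(√x + √12), so |√x − √12| = |x − 12|/(√x + √12).
Restrict δ ≤ 12 so that |x − 12| < 12 forces x > 0, and then √x + √12 > √12.
Hence |√x − √12| < |x − 12|/√12, which is < ε once |x − 12| < √12·ε.
Take δ = min(12, √12·ε). If 0 < |x − 12| < δ then x > 0 and |√x − √12| < |x − 12|/√12 < ε.

δ = min(12, √12·ε)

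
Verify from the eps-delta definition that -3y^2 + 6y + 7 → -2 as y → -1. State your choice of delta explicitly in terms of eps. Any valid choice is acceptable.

delta = min(1, eps/15)

Fix eps > 0. We want delta > 0 such that 0 < |y + 1| < delta implies |(-3y^2 + 6y + 7) + 2| < eps.
(-3y^2 + 6y + 7) + 2 = -3y^2 + 6y + 9 = (y + 1)(-3y + 9).
So |(-3y^2 + 6y + 7) + 2| = |y + 1|·|-3y + 9|.
Require delta ≤ 1. Then |y + 1| < 1 gives |y| < 2, and by the triangle inequality |-3y + 9| ≤ 3·2 + 9 = 15.
Hence |(-3y^2 + 6y + 7) + 2| ≤ 15|y + 1| < eps provided |y + 1| < eps/15.
Choosing delta = min(1, eps/15) ensures both conditions, hence |(-3y^2 + 6y + 7) + 2| < eps.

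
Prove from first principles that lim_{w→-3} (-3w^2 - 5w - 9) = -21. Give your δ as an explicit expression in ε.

Fix ε > 0. We want δ > 0 such that 0 < |w + 3| < δ implies |(-3w^2 - 5w - 9) + 21| < ε.
(-3w^2 - 5w - 9) + 21 = -3w^2 - 5w + 12 = (w + 3)(-3w + 4).
So |(-3w^2 - 5w - 9) + 21| = |w + 3|·|-3w + 4|.
Require δ ≤ 2. Then |w + 3| < 2 gives |w| < 5, and by the triangle inequality |-3w + 4| ≤ 3·5 + 4 = 19.
Hence |(-3w^2 - 5w - 9) + 21| ≤ 19|w + 3| < ε provided |w + 3| < ε/19.
Take δ = min(2, ε/19). Then 0 < |w + 3| < δ gives both |w + 3| < 2 and |w + 3| < ε/19, so |(-3w^2 - 5w - 9) + 21| < ε.

δ = min(2, ε/19)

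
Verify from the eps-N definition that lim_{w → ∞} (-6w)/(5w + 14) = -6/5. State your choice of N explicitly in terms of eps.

N = (84/25)/eps

Let eps > 0. We seek N > 0 such that w > N implies |(-6w)/(5w + 14) + 6/5| < eps.
(-6w)/(5w + 14) + 6/5 = (5(-6w) − (-6)(5w + 14)) / (5(5w + 14)) = 84/(5(5w + 14)).
For w > 0 we have 5w + 14 > 5w, so |(-6w)/(5w + 14) + 6/5| = 84/(5(5w + 14)) < 84/(5·5w) = (84/25)/w.
Thus |(-6w)/(5w + 14) + 6/5| < eps whenever w > (84/25)/eps.
Take N = (84/25)/eps. If w > N then |(-6w)/(5w + 14) + 6/5| < (84/25)/w < eps.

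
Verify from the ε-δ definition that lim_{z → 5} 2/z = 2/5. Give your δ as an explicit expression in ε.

Fix ε > 0. We seek δ > 0 such that 0 < |z − 5| < δ implies |2/z − (2/5)| < ε.
|2/z − (2/5)| = 2·|5 − z|/(5·|z|) = 2|z − 5|/(5|z|).
Restrict δ ≤ 5/2. Then |z − 5| < 5/2 gives |z| > 5/2, so 5|z| > 25/2.
Then |2/z − (2/5)| < 2|z − 5|/(25/2), which is < ε when |z − 5| < (25/4)ε.
Take δ = min(5/2, (25/4)ε). Then 0 < |z − 5| < δ gives both |z − 5| < 5/2 and |z − 5| < (25/4)ε, so |2/z − (2/5)| < ε.

δ = min(5/2, (25/4)ε)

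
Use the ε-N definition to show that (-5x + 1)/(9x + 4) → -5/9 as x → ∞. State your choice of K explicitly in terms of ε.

K = (29/81)/ε

Fix ε > 0. We seek K > 0 such that x > K implies |(-5x + 1)/(9x + 4) + 5/9| < ε.
(-5x + 1)/(9x + 4) + 5/9 = (9(-5x + 1) − (-5)(9x + 4)) / (9(9x + 4)) = 29/(9(9x + 4)).
For x > 0 we have 9x + 4 > 9x, so |(-5x + 1)/(9x + 4) + 5/9| = 29/(9(9x + 4)) < 29/(9·9x) = (29/81)/x.
Thus |(-5x + 1)/(9x + 4) + 5/9| < ε whenever x > (29/81)/ε.
Take K = (29/81)/ε. If x > K then |(-5x + 1)/(9x + 4) + 5/9| < (29/81)/x < ε.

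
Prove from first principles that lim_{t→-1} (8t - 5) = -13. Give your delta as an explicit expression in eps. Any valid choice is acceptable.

Fix eps > 0. We need delta > 0 so that 0 < |t + 1| < delta implies |(8t - 5) + 13| < eps.
Since (8t - 5) + 13 = 8(t + 1), we have |(8t - 5) + 13| = 8|t + 1|.
So 8|t + 1| < eps exactly when |t + 1| < eps/8.
Take delta = eps/8. If 0 < |t + 1| < delta then |(8t - 5) + 13| = 8|t + 1| < 8·(eps/8) = eps.

delta = eps/8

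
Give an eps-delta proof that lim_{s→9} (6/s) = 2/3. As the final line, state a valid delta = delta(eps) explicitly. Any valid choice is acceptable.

delta = min(9/2, (27/4)eps)

Let eps > 0. We seek delta > 0 such that 0 < |s − 9| < delta implies |6/s − (2/3)| < eps.
|6/s − (2/3)| = 6·|9 − s|/(9·|s|) = 6|s − 9|/(9|s|).
Require delta ≤ 9/2 so that |s| > 9 − 9/2 = 9/2, hence 9|s| > 81/2.
Then |6/s − (2/3)| < 6|s − 9|/(81/2), which is < eps when |s − 9| < (27/4)eps.
Take delta = min(9/2, (27/4)eps). Then 0 < |s − 9| < delta gives both |s − 9| < 9/2 and |s − 9| < (27/4)eps, so |6/s − (2/3)| < eps.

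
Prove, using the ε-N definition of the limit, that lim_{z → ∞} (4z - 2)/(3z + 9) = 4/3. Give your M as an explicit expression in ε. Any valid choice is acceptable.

Suppose ε > 0. We seek M > 0 such that z > M implies |(4z - 2)/(3z + 9) − (4/3)| < ε.
(4z - 2)/(3z + 9) − (4/3) = (3(4z - 2) − 4(3z + 9)) / (3(3z + 9)) = -42/(3(3z + 9)).
For z > 0 we have 3z + 9 > 3z, so |(4z - 2)/(3z + 9) − (4/3)| = 42/(3(3z + 9)) < 42/(3·3z) = (14/3)/z.
Thus |(4z - 2)/(3z + 9) − (4/3)| < ε whenever z > (14/3)/ε.
Take M = (14/3)/ε. If z > M then |(4z - 2)/(3z + 9) − (4/3)| < (14/3)/z < ε.

M = (14/3)/ε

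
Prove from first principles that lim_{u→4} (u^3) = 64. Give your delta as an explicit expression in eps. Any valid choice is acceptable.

Let eps > 0 be given. We seek delta > 0 with 0 < |u − 4| < delta ⇒ |u^3 − 64| < eps.
Factor: u^3 − 64 = (u − 4)(u^2 + 4u + 16), so |u^3 − 64| = |u − 4|·|u^2 + 4u + 16|.
Restrict delta ≤ 1. Then |u − 4| < 1 gives |u| < 5, so by the triangle inequality |u^2 + 4u + 16| ≤ 5^2 + 4·5 + 16 = 61.
Hence |u^3 − 64| ≤ 61|u − 4|, which is < eps once |u − 4| < eps/61.
Take delta = min(1, eps/61). If 0 < |u − 4| < delta then both bounds hold and |u^3 − 64| ≤ 61|u − 4| < 61·(eps/61) = eps.

delta = min(1, eps/61)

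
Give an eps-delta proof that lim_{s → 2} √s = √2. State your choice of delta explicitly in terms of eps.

delta = min(2, √2·eps)

Let eps > 0 be given. We want delta > 0 such that 0 < |s − 2| < delta implies |√s − √2| < eps.
Multiplying by the conjugate, |√s − √2| = |s − 2|/(√s + √2).
Restrict delta ≤ 2 so that |s − 2| < 2 forces s > 0, and then √s + √2 > √2.
Hence |√s − √2| < |s − 2|/√2, which is < eps once |s − 2| < √2·eps.
Take delta = min(2, √2·eps). If 0 < |s − 2| < delta then s > 0 and |√s − √2| < |s − 2|/√2 < eps.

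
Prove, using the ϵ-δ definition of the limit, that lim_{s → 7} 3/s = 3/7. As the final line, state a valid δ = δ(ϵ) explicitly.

Suppose ϵ > 0. We seek δ > 0 such that 0 < |s − 7| < δ implies |3/s − (3/7)| < ϵ.
|3/s − (3/7)| = 3·|7 − s|/(7·|s|) = 3|s − 7|/(7|s|).
Require δ ≤ 7/2 so that |s| > 7 − 7/2 = 7/2, hence 7|s| > 49/2.
Then |3/s − (3/7)| < 3|s − 7|/(49/2), which is < ϵ when |s − 7| < (49/6)ϵ.
Take δ = min(7/2, (49/6)ϵ). Then 0 < |s − 7| < δ gives both |s − 7| < 7/2 and |s − 7| < (49/6)ϵ, so |3/s − (3/7)| < ϵ.

δ = min(7/2, (49/6)ϵ)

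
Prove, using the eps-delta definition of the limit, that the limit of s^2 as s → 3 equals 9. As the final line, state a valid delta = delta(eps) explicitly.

Let eps > 0. We seek delta > 0 with 0 < |s − 3| < delta ⇒ |s^2 − 9| < eps.
Factor: s^2 − 9 = (s − 3)(s + 3), so |s^2 − 9| = |s − 3|·|s + 3|.
Restrict delta ≤ 1. Then |s − 3| < 1 gives |s| < 4, so by the triangle inequality |s + 3| ≤ 4 + 3 = 7.
Hence |s^2 − 9| ≤ 7|s − 3|, which is < eps once |s − 3| < eps/7.
Take delta = min(1, eps/7). If 0 < |s − 3| < delta then both bounds hold and |s^2 − 9| ≤ 7|s − 3| < 7·(eps/7) = eps.

delta = min(1, eps/7)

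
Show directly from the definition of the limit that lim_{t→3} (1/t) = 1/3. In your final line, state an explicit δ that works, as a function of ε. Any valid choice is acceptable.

δ = min(3/2, (9/2)ε)

Suppose ε > 0. We seek δ > 0 such that 0 < |t − 3| < δ implies |1/t − (1/3)| < ε.
|1/t − (1/3)| = |3 − t|/(3·|t|) = |t − 3|/(3|t|).
Require δ ≤ 3/2 so that |t| > 3 − 3/2 = 3/2, hence 3|t| > 9/2.
Then |1/t − (1/3)| < |t − 3|/(9/2), which is < ε when |t − 3| < (9/2)ε.
Take δ = min(3/2, (9/2)ε). Then 0 < |t − 3| < δ gives both |t − 3| < 3/2 and |t − 3| < (9/2)ε, so |1/t − (1/3)| < ε.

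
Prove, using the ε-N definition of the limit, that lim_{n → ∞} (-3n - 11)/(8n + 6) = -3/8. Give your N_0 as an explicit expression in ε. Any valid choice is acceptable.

Let ε > 0. For n ≥ 1, |(-3n - 11)/(8n + 6) + 3/8| = |-70|/(8(8n + 6)) = 70/(8(8n + 6)).
Since 8n + 6 ≥ 8n for n ≥ 1, this is ≤ 70/(8·8n) = (35/32)/n.
So |(-3n - 11)/(8n + 6) + 3/8| < ε whenever n > (35/32)/ε.
Take N_0 = (35/32)/ε. If n > N_0 then |(-3n - 11)/(8n + 6) + 3/8| ≤ (35/32)/n < ε.

N_0 = (35/32)/ε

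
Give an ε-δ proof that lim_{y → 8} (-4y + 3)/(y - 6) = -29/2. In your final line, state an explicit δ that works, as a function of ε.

Fix ε > 0. We want δ > 0 with 0 < |y − 8| < δ ⇒ |(-4y + 3)/(y - 6) + 29/2| < ε.
Combining over a common denominator, (-4y + 3)/(y - 6) + 29/2 = [(-4y + 3)·2 − (-29)·(y - 6)] / [2·(y - 6)] = 21(y − 8) / (2(y - 6)).
So |(-4y + 3)/(y - 6) + 29/2| = 21|y − 8| / (2·|y − 6|).
Restrict δ ≤ 1. Then |y − 8| < 1 gives |y − 6| = |(y − 8) + 2| ≥ 2 − 1 = 1.
Hence |(-4y + 3)/(y - 6) + 29/2| < 21|y − 8|/(2·1) = (21/2)|y − 8|, which is < ε once |y − 8| < (2/21)ε.
Take δ = min(1, (2/21)ε). Then 0 < |y − 8| < δ forces both bounds, so |(-4y + 3)/(y - 6) + 29/2| < ε.

δ = min(1, (2/21)ε)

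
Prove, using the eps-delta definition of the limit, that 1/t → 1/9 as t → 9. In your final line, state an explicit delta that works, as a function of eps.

Let eps > 0 be given. We seek delta > 0 such that 0 < |t − 9| < delta implies |1/t − (1/9)| < eps.
|1/t − (1/9)| = |9 − t|/(9·|t|) = |t − 9|/(9|t|).
Restrict delta ≤ 9/2. Then |t − 9| < 9/2 gives |t| > 9/2, so 9|t| > 81/2.
Then |1/t − (1/9)| < |t − 9|/(81/2), which is < eps when |t − 9| < (81/2)eps.
Take delta = min(9/2, (81/2)eps). Then 0 < |t − 9| < delta gives both |t − 9| < 9/2 and |t − 9| < (81/2)eps, so |1/t − (1/9)| < eps.

delta = min(9/2, (81/2)eps)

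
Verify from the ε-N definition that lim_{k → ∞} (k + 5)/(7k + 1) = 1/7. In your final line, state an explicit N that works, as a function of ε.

Let ε > 0 be given. For k ≥ 1, |(k + 5)/(7k + 1) − (1/7)| = |34|/(7(7k + 1)) = 34/(7(7k + 1)).
Since 7k + 1 ≥ 7k for k ≥ 1, this is ≤ 34/(7·7k) = (34/49)/k.
So |(k + 5)/(7k + 1) − (1/7)| < ε whenever k > (34/49)/ε.
Take N = (34/49)/ε. If k > N then |(k + 5)/(7k + 1) − (1/7)| ≤ (34/49)/k < ε.

N = (34/49)/ε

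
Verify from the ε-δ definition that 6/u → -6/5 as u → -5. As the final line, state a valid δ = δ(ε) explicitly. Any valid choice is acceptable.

δ = min(5/2, (25/12)ε)

Let ε > 0. We seek δ > 0 such that 0 < |u + 5| < δ implies |6/u + 6/5| < ε.
|6/u + 6/5| = 6·|-5 − u|/(5·|u|) = 6|u + 5|/(5|u|).
Restrict δ ≤ 5/2. Then |u + 5| < 5/2 gives |u| > 5/2, so 5|u| > 25/2.
Then |6/u + 6/5| < 6|u + 5|/(25/2), which is < ε when |u + 5| < (25/12)ε.
Take δ = min(5/2, (25/12)ε). Then 0 < |u + 5| < δ gives both |u + 5| < 5/2 and |u + 5| < (25/12)ε, so |6/u + 6/5| < ε.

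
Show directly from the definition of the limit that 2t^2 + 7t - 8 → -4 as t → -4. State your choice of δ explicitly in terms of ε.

Let ε > 0 be given. We want δ > 0 such that 0 < |t + 4| < δ implies |(2t^2 + 7t - 8) + 4| < ε.
(2t^2 + 7t - 8) + 4 = 2t^2 + 7t - 4 = (t + 4)(2t - 1).
So |(2t^2 + 7t - 8) + 4| = |t + 4|·|2t - 1|.
Require δ ≤ 2. Then |t + 4| < 2 gives |t| < 6, and by the triangle inequality |2t - 1| ≤ 2·6 + 1 = 13.
Hence |(2t^2 + 7t - 8) + 4| ≤ 13|t + 4| < ε provided |t + 4| < ε/13.
Take δ = min(2, ε/13). Then 0 < |t + 4| < δ gives both |t + 4| < 2 and |t + 4| < ε/13, so |(2t^2 + 7t - 8) + 4| < ε.

δ = min(2, ε/13)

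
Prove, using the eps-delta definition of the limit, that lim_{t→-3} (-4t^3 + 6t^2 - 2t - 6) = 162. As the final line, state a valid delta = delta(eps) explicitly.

Fix eps > 0. We want delta > 0 such that 0 < |t + 3| < delta implies |(-4t^3 + 6t^2 - 2t - 6) − 162| < eps.
(-4t^3 + 6t^2 - 2t - 6) − 162 = -4t^3 + 6t^2 - 2t - 168 = (t + 3)(-4t^2 + 18t - 56).
So |(-4t^3 + 6t^2 - 2t - 6) − 162| = |t + 3|·|-4t^2 + 18t - 56|.
Assume first that |t + 3| < 1, so |t| < 4. Then |-4t^2 + 18t - 56| ≤ 4·4^2 + 18·4 + 56 = 192.
Hence |(-4t^3 + 6t^2 - 2t - 6) − 162| ≤ 192|t + 3| < eps provided |t + 3| < eps/192.
Take delta = min(1, eps/192). Then 0 < |t + 3| < delta gives both |t + 3| < 1 and |t + 3| < eps/192, so |(-4t^3 + 6t^2 - 2t - 6) − 162| < eps.

delta = min(1, eps/192)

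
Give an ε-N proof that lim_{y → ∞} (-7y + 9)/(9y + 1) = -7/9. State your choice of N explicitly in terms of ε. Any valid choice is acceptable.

N = (88/81)/ε

Fix ε > 0. We seek N > 0 such that y > N implies |(-7y + 9)/(9y + 1) + 7/9| < ε.
(-7y + 9)/(9y + 1) + 7/9 = (9(-7y + 9) − (-7)(9y + 1)) / (9(9y + 1)) = 88/(9(9y + 1)).
For y > 0 we have 9y + 1 > 9y, so |(-7y + 9)/(9y + 1) + 7/9| = 88/(9(9y + 1)) < 88/(9·9y) = (88/81)/y.
Thus |(-7y + 9)/(9y + 1) + 7/9| < ε whenever y > (88/81)/ε.
Take N = (88/81)/ε. If y > N then |(-7y + 9)/(9y + 1) + 7/9| < (88/81)/y < ε.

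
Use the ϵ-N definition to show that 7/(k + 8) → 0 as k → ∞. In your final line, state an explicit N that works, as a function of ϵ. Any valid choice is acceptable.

Let ϵ > 0. For k ≥ 1, |7/(k + 8) − 0| = 7/(k + 8) ≤ 7/k.
We need 7/k < ϵ, i.e. k > 7/ϵ.
Take N = 7/ϵ. If k > N then |7/(k + 8)| ≤ 7/k < ϵ.

N = 7/ϵ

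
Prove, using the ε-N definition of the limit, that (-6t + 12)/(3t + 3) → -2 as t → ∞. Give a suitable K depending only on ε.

Let ε > 0. We seek K > 0 such that t > K implies |(-6t + 12)/(3t + 3) + 2| < ε.
(-6t + 12)/(3t + 3) + 2 = (3(-6t + 12) − (-6)(3t + 3)) / (3(3t + 3)) = 54/(3(3t + 3)).
For t > 0 we have 3t + 3 > 3t, so |(-6t + 12)/(3t + 3) + 2| = 54/(3(3t + 3)) < 54/(3·3t) = 6/t.
Thus |(-6t + 12)/(3t + 3) + 2| < ε whenever t > 6/ε.
Take K = 6/ε. If t > K then |(-6t + 12)/(3t + 3) + 2| < 6/t < ε.

K = 6/ε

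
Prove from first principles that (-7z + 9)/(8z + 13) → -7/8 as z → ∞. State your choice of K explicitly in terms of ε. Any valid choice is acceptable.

K = (163/64)/ε

Fix ε > 0. We seek K > 0 such that z > K implies |(-7z + 9)/(8z + 13) + 7/8| < ε.
(-7z + 9)/(8z + 13) + 7/8 = (8(-7z + 9) − (-7)(8z + 13)) / (8(8z + 13)) = 163/(8(8z + 13)).
For z > 0 we have 8z + 13 > 8z, so |(-7z + 9)/(8z + 13) + 7/8| = 163/(8(8z + 13)) < 163/(8·8z) = (163/64)/z.
Thus |(-7z + 9)/(8z + 13) + 7/8| < ε whenever z > (163/64)/ε.
Take K = (163/64)/ε. If z > K then |(-7z + 9)/(8z + 13) + 7/8| < (163/64)/z < ε.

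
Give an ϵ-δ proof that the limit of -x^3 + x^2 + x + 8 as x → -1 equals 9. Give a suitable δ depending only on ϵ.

Fix ϵ > 0. We want δ > 0 such that 0 < |x + 1| < δ implies |(-x^3 + x^2 + x + 8) − 9| < ϵ.
(-x^3 + x^2 + x + 8) − 9 = -x^3 + x^2 + x - 1 = (x + 1)(-x^2 + 2x - 1).
So |(-x^3 + x^2 + x + 8) − 9| = |x + 1|·|-x^2 + 2x - 1|.
Assume first that |x + 1| < 1, so |x| < 2. Then |-x^2 + 2x - 1| ≤ 2^2 + 2·2 + 1 = 9.
Hence |(-x^3 + x^2 + x + 8) − 9| ≤ 9|x + 1| < ϵ provided |x + 1| < ϵ/9.
Choosing δ = min(1, ϵ/9) ensures both conditions, hence |(-x^3 + x^2 + x + 8) − 9| < ϵ.

δ = min(1, ϵ/9)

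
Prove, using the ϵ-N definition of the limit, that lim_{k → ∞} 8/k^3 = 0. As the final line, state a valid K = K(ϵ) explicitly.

Suppose ϵ > 0. For k ≥ 1, |8/k^3 − 0| = 8/k^3.
8/k^3 < ϵ ⇔ k^3 > 8/ϵ ⇔ k > (8/ϵ)^{1/3}.
Take K = (8/ϵ)^{1/3}. Then k > K implies 8/k^3 < ϵ.

K = (8/ϵ)^{1/3}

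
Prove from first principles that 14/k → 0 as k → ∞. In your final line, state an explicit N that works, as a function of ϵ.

Suppose ϵ > 0. For k ≥ 1, |14/k − 0| = 14/(k) ≤ 14/k.
We need 14/k < ϵ, i.e. k > 14/ϵ.
Take N = 14/ϵ. If k > N then |14/k| ≤ 14/k < ϵ.

N = 14/ϵ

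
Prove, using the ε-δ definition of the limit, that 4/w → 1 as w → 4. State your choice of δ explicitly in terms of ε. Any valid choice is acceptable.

Let ε > 0. We seek δ > 0 such that 0 < |w − 4| < δ implies |4/w − 1| < ε.
|4/w − 1| = 4·|4 − w|/(4·|w|) = 4|w − 4|/(4|w|).
Restrict δ ≤ 2. Then |w − 4| < 2 gives |w| > 2, so 4|w| > 8.
Then |4/w − 1| < 4|w − 4|/8, which is < ε when |w − 4| < 2ε.
Take δ = min(2, 2ε). Then 0 < |w − 4| < δ gives both |w − 4| < 2 and |w − 4| < 2ε, so |4/w − 1| < ε.

δ = min(2, 2ε)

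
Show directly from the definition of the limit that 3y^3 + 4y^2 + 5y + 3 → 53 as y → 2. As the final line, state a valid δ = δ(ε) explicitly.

δ = min(2, ε/113)

Let ε > 0 be given. We want δ > 0 such that 0 < |y − 2| < δ implies |(3y^3 + 4y^2 + 5y + 3) − 53| < ε.
(3y^3 + 4y^2 + 5y + 3) − 53 = 3y^3 + 4y^2 + 5y - 50 = (y − 2)(3y^2 + 10y + 25).
So |(3y^3 + 4y^2 + 5y + 3) − 53| = |y − 2|·|3y^2 + 10y + 25|.
Assume first that |y − 2| < 2, so |y| < 4. Then |3y^2 + 10y + 25| ≤ 3·4^2 + 10·4 + 25 = 113.
Hence |(3y^3 + 4y^2 + 5y + 3) − 53| ≤ 113|y − 2| < ε provided |y − 2| < ε/113.
Choosing δ = min(2, ε/113) ensures both conditions, hence |(3y^3 + 4y^2 + 5y + 3) − 53| < ε.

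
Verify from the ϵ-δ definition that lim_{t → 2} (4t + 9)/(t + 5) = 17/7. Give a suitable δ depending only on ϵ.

Let ϵ > 0. We want δ > 0 with 0 < |t − 2| < δ ⇒ |(4t + 9)/(t + 5) − (17/7)| < ϵ.
Combining over a common denominator, (4t + 9)/(t + 5) − (17/7) = [(4t + 9)·7 − 17·(t + 5)] / [7·(t + 5)] = 11(t − 2) / (7(t + 5)).
So |(4t + 9)/(t + 5) − (17/7)| = 11|t − 2| / (7·|t + 5|).
Restrict δ ≤ 7/2. Then |t − 2| < 7/2 gives |t + 5| = |(t − 2) + 7| ≥ 7 − 7/2 = 7/2.
Hence |(4t + 9)/(t + 5) − (17/7)| < 11|t − 2|/(7·(7/2)) = (22/49)|t − 2|, which is < ϵ once |t − 2| < (49/22)ϵ.
Take δ = min(7/2, (49/22)ϵ). Then 0 < |t − 2| < δ forces both bounds, so |(4t + 9)/(t + 5) − (17/7)| < ϵ.

δ = min(7/2, (49/22)ϵ)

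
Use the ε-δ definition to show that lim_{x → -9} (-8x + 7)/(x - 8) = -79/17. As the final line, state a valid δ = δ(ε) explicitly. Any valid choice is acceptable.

δ = min(17/2, (289/114)ε)

Let ε > 0. We want δ > 0 with 0 < |x + 9| < δ ⇒ |(-8x + 7)/(x - 8) + 79/17| < ε.
Combining over a common denominator, (-8x + 7)/(x - 8) + 79/17 = [(-8x + 7)·(-17) − 79·(x - 8)] / [(-17)·(x - 8)] = 57(x + 9) / ((-17)(x - 8)).
So |(-8x + 7)/(x - 8) + 79/17| = 57|x + 9| / (17·|x − 8|).
Require δ ≤ 17/2, so |x − 8| ≥ |-17| − |x + 9| > 17 − 17/2 = 17/2.
Hence |(-8x + 7)/(x - 8) + 79/17| < 57|x + 9|/(17·(17/2)) = (114/289)|x + 9|, which is < ε once |x + 9| < (289/114)ε.
Take δ = min(17/2, (289/114)ε). Then 0 < |x + 9| < δ forces both bounds, so |(-8x + 7)/(x - 8) + 79/17| < ε.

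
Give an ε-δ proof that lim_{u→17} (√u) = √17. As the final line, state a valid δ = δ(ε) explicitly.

Suppose ε > 0. We want δ > 0 such that 0 < |u − 17| < δ implies |√u − √17| < ε.
Rationalise: √u − √17 = (u − 17)/(√u + √17), so |√u − √17| = |u − 17|/(√u + √17).
Restrict δ ≤ 17 so that |u − 17| < 17 forces u > 0, and then √u + √17 > √17.
Hence |√u − √17| < |u − 17|/√17, which is < ε once |u − 17| < √17·ε.
Take δ = min(17, √17·ε). If 0 < |u − 17| < δ then u > 0 and |√u − √17| < |u − 17|/√17 < ε.

δ = min(17, √17·ε)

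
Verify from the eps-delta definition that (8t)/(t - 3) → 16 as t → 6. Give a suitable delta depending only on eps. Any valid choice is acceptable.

Let eps > 0 be given. We want delta > 0 with 0 < |t − 6| < delta ⇒ |(8t)/(t - 3) − 16| < eps.
Combining over a common denominator, (8t)/(t - 3) − 16 = [(8t)·3 − 48·(t - 3)] / [3·(t - 3)] = -24(t − 6) / (3(t - 3)).
So |(8t)/(t - 3) − 16| = 24|t − 6| / (3·|t − 3|).
Restrict delta ≤ 3/2. Then |t − 6| < 3/2 gives |t − 3| = |(t − 6) + 3| ≥ 3 − 3/2 = 3/2.
Hence |(8t)/(t - 3) − 16| < 24|t − 6|/(3·(3/2)) = (16/3)|t − 6|, which is < eps once |t − 6| < (3/16)eps.
Take delta = min(3/2, (3/16)eps). Then 0 < |t − 6| < delta forces both bounds, so |(8t)/(t - 3) − 16| < eps.

delta = min(3/2, (3/16)eps)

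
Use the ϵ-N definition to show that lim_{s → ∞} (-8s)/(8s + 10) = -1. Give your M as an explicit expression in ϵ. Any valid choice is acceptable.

Fix ϵ > 0. We seek M > 0 such that s > M implies |(-8s)/(8s + 10) + 1| < ϵ.
(-8s)/(8s + 10) + 1 = (8(-8s) − (-8)(8s + 10)) / (8(8s + 10)) = 80/(8(8s + 10)).
For s > 0 we have 8s + 10 > 8s, so |(-8s)/(8s + 10) + 1| = 80/(8(8s + 10)) < 80/(8·8s) = (5/4)/s.
Thus |(-8s)/(8s + 10) + 1| < ϵ whenever s > (5/4)/ϵ.
Take M = (5/4)/ϵ. If s > M then |(-8s)/(8s + 10) + 1| < (5/4)/s < ϵ.

M = (5/4)/ϵ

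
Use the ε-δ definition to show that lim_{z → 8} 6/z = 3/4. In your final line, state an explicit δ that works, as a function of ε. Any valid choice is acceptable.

Let ε > 0. We seek δ > 0 such that 0 < |z − 8| < δ implies |6/z − (3/4)| < ε.
|6/z − (3/4)| = 6·|8 − z|/(8·|z|) = 6|z − 8|/(8|z|).
Restrict δ ≤ 4. Then |z − 8| < 4 gives |z| > 4, so 8|z| > 32.
Then |6/z − (3/4)| < 6|z − 8|/32, which is < ε when |z − 8| < (16/3)ε.
Take δ = min(4, (16/3)ε). Then 0 < |z − 8| < δ gives both |z − 8| < 4 and |z − 8| < (16/3)ε, so |6/z − (3/4)| < ε.

δ = min(4, (16/3)ε)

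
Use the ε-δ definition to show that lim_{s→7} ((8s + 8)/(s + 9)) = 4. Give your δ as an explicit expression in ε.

δ = min(8, 2ε)

Suppose ε > 0. We want δ > 0 with 0 < |s − 7| < δ ⇒ |(8s + 8)/(s + 9) − 4| < ε.
Combining over a common denominator, (8s + 8)/(s + 9) − 4 = [(8s + 8)·16 − 64·(s + 9)] / [16·(s + 9)] = 64(s − 7) / (16(s + 9)).
So |(8s + 8)/(s + 9) − 4| = 64|s − 7| / (16·|s + 9|).
Require δ ≤ 8, so |s + 9| ≥ |16| − |s − 7| > 16 − 8 = 8.
Hence |(8s + 8)/(s + 9) − 4| < 64|s − 7|/(16·8) = (1/2)|s − 7|, which is < ε once |s − 7| < 2ε.
Take δ = min(8, 2ε). Then 0 < |s − 7| < δ forces both bounds, so |(8s + 8)/(s + 9) − 4| < ε.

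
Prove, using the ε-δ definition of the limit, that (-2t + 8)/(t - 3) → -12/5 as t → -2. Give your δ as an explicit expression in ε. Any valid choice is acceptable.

Suppose ε > 0. We want δ > 0 with 0 < |t + 2| < δ ⇒ |(-2t + 8)/(t - 3) + 12/5| < ε.
Combining over a common denominator, (-2t + 8)/(t - 3) + 12/5 = [(-2t + 8)·(-5) − 12·(t - 3)] / [(-5)·(t - 3)] = -2(t + 2) / ((-5)(t - 3)).
So |(-2t + 8)/(t - 3) + 12/5| = 2|t + 2| / (5·|t − 3|).
Require δ ≤ 5/2, so |t − 3| ≥ |-5| − |t + 2| > 5 − 5/2 = 5/2.
Hence |(-2t + 8)/(t - 3) + 12/5| < 2|t + 2|/(5·(5/2)) = (4/25)|t + 2|, which is < ε once |t + 2| < (25/4)ε.
Take δ = min(5/2, (25/4)ε). Then 0 < |t + 2| < δ forces both bounds, so |(-2t + 8)/(t - 3) + 12/5| < ε.

δ = min(5/2, (25/4)ε)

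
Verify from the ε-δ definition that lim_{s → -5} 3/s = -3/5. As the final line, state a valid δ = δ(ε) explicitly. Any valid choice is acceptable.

δ = min(5/2, (25/6)ε)

Let ε > 0. We seek δ > 0 such that 0 < |s + 5| < δ implies |3/s + 3/5| < ε.
|3/s + 3/5| = 3·|-5 − s|/(5·|s|) = 3|s + 5|/(5|s|).
Restrict δ ≤ 5/2. Then |s + 5| < 5/2 gives |s| > 5/2, so 5|s| > 25/2.
Then |3/s + 3/5| < 3|s + 5|/(25/2), which is < ε when |s + 5| < (25/6)ε.
Take δ = min(5/2, (25/6)ε). Then 0 < |s + 5| < δ gives both |s + 5| < 5/2 and |s + 5| < (25/6)ε, so |3/s + 3/5| < ε.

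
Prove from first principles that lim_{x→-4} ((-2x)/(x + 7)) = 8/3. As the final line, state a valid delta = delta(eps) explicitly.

delta = min(3/2, (9/28)eps)

Let eps > 0. We want delta > 0 with 0 < |x + 4| < delta ⇒ |(-2x)/(x + 7) − (8/3)| < eps.
Combining over a common denominator, (-2x)/(x + 7) − (8/3) = [(-2x)·3 − 8·(x + 7)] / [3·(x + 7)] = -14(x + 4) / (3(x + 7)).
So |(-2x)/(x + 7) − (8/3)| = 14|x + 4| / (3·|x + 7|).
Require delta ≤ 3/2, so |x + 7| ≥ |3| − |x + 4| > 3 − 3/2 = 3/2.
Hence |(-2x)/(x + 7) − (8/3)| < 14|x + 4|/(3·(3/2)) = (28/9)|x + 4|, which is < eps once |x + 4| < (9/28)eps.
Take delta = min(3/2, (9/28)eps). Then 0 < |x + 4| < delta forces both bounds, so |(-2x)/(x + 7) − (8/3)| < eps.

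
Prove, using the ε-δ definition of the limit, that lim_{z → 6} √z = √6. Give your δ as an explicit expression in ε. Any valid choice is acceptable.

δ = min(6, √6·ε)

Fix ε > 0. We want δ > 0 such that 0 < |z − 6| < δ implies |√z − √6| < ε.
Multiplying by the conjugate, |√z − √6| = |z − 6|/(√z + √6).
Restrict δ ≤ 6 so that |z − 6| < 6 forces z > 0, and then √z + √6 > √6.
Hence |√z − √6| < |z − 6|/√6, which is < ε once |z − 6| < √6·ε.
Take δ = min(6, √6·ε). If 0 < |z − 6| < δ then z > 0 and |√z − √6| < |z − 6|/√6 < ε.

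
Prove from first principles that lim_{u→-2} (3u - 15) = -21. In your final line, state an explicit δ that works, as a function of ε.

δ = ε/3

Suppose ε > 0. We need δ > 0 so that 0 < |u + 2| < δ implies |(3u - 15) + 21| < ε.
Since (3u - 15) + 21 = 3(u + 2), we have |(3u - 15) + 21| = 3|u + 2|.
Thus it suffices that |u + 2| < ε/3.
Choosing δ = ε/3 gives |(3u - 15) + 21| = 3|u + 2| < ε whenever |u + 2| < δ.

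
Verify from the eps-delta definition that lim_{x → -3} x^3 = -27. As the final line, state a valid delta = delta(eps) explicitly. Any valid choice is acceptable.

delta = min(1, eps/37)

Suppose eps > 0. We seek delta > 0 with 0 < |x + 3| < delta ⇒ |x^3 + 27| < eps.
Factor: x^3 + 27 = (x + 3)(x^2 - 3x + 9), so |x^3 + 27| = |x + 3|·|x^2 - 3x + 9|.
Impose delta ≤ 1 so that |x| < 4; then |x^2 - 3x + 9| ≤ 37.
Hence |x^3 + 27| ≤ 37|x + 3|, which is < eps once |x + 3| < eps/37.
Take delta = min(1, eps/37). If 0 < |x + 3| < delta then both bounds hold and |x^3 + 27| ≤ 37|x + 3| < 37·(eps/37) = eps.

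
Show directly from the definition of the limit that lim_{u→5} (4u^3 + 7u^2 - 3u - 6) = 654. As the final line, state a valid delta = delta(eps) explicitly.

Fix eps > 0. We want delta > 0 such that 0 < |u − 5| < delta implies |(4u^3 + 7u^2 - 3u - 6) − 654| < eps.
(4u^3 + 7u^2 - 3u - 6) − 654 = 4u^3 + 7u^2 - 3u - 660 = (u − 5)(4u^2 + 27u + 132).
So |(4u^3 + 7u^2 - 3u - 6) − 654| = |u − 5|·|4u^2 + 27u + 132|.
Require delta ≤ 1. Then |u − 5| < 1 gives |u| < 6, and by the triangle inequality |4u^2 + 27u + 132| ≤ 4·6^2 + 27·6 + 132 = 438.
Hence |(4u^3 + 7u^2 - 3u - 6) − 654| ≤ 438|u − 5| < eps provided |u − 5| < eps/438.
Choosing delta = min(1, eps/438) ensures both conditions, hence |(4u^3 + 7u^2 - 3u - 6) − 654| < eps.

delta = min(1, eps/438)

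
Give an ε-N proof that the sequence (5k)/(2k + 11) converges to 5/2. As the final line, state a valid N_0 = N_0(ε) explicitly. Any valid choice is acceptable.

N_0 = (55/4)/ε

Let ε > 0 be given. For k ≥ 1, |(5k)/(2k + 11) − (5/2)| = |-55|/(2(2k + 11)) = 55/(2(2k + 11)).
Since 2k + 11 ≥ 2k for k ≥ 1, this is ≤ 55/(2·2k) = (55/4)/k.
So |(5k)/(2k + 11) − (5/2)| < ε whenever k > (55/4)/ε.
Take N_0 = (55/4)/ε. If k > N_0 then |(5k)/(2k + 11) − (5/2)| ≤ (55/4)/k < ε.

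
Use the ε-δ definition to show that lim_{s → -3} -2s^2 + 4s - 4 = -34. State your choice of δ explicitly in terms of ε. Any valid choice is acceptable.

δ = min(1, ε/18)

Let ε > 0. We want δ > 0 such that 0 < |s + 3| < δ implies |(-2s^2 + 4s - 4) + 34| < ε.
(-2s^2 + 4s - 4) + 34 = -2s^2 + 4s + 30 = (s + 3)(-2s + 10).
So |(-2s^2 + 4s - 4) + 34| = |s + 3|·|-2s + 10|.
Require δ ≤ 1. Then |s + 3| < 1 gives |s| < 4, and by the triangle inequality |-2s + 10| ≤ 2·4 + 10 = 18.
Hence |(-2s^2 + 4s - 4) + 34| ≤ 18|s + 3| < ε provided |s + 3| < ε/18.
Take δ = min(1, ε/18). Then 0 < |s + 3| < δ gives both |s + 3| < 1 and |s + 3| < ε/18, so |(-2s^2 + 4s - 4) + 34| < ε.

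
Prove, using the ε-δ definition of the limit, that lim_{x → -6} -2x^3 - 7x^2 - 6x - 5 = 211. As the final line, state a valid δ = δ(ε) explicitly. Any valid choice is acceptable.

Let ε > 0. We want δ > 0 such that 0 < |x + 6| < δ implies |(-2x^3 - 7x^2 - 6x - 5) − 211| < ε.
(-2x^3 - 7x^2 - 6x - 5) − 211 = -2x^3 - 7x^2 - 6x - 216 = (x + 6)(-2x^2 + 5x - 36).
So |(-2x^3 - 7x^2 - 6x - 5) − 211| = |x + 6|·|-2x^2 + 5x - 36|.
Assume first that |x + 6| < 2, so |x| < 8. Then |-2x^2 + 5x - 36| ≤ 2·8^2 + 5·8 + 36 = 204.
Hence |(-2x^3 - 7x^2 - 6x - 5) − 211| ≤ 204|x + 6| < ε provided |x + 6| < ε/204.
Take δ = min(2, ε/204). Then 0 < |x + 6| < δ gives both |x + 6| < 2 and |x + 6| < ε/204, so |(-2x^3 - 7x^2 - 6x - 5) − 211| < ε.

δ = min(2, ε/204)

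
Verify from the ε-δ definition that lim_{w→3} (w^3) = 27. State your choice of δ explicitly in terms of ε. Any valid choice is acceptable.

Suppose ε > 0. We seek δ > 0 with 0 < |w − 3| < δ ⇒ |w^3 − 27| < ε.
Factor: w^3 − 27 = (w − 3)(w^2 + 3w + 9), so |w^3 − 27| = |w − 3|·|w^2 + 3w + 9|.
Impose δ ≤ 1 so that |w| < 4; then |w^2 + 3w + 9| ≤ 37.
Hence |w^3 − 27| ≤ 37|w − 3|, which is < ε once |w − 3| < ε/37.
Take δ = min(1, ε/37). If 0 < |w − 3| < δ then both bounds hold and |w^3 − 27| ≤ 37|w − 3| < 37·(ε/37) = ε.

δ = min(1, ε/37)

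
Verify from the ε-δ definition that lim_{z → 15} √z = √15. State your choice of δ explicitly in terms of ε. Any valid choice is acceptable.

Fix ε > 0. We want δ > 0 such that 0 < |z − 15| < δ implies |√z − √15| < ε.
Rationalise: √z − √15 = (z − 15)/(√z + √15), so |√z − √15| = |z − 15|/(√z + √15).
Restrict δ ≤ 15 so that |z − 15| < 15 forces z > 0, and then √z + √15 > √15.
Hence |√z − √15| < |z − 15|/√15, which is < ε once |z − 15| < √15·ε.
Take δ = min(15, √15·ε). If 0 < |z − 15| < δ then z > 0 and |√z − √15| < |z − 15|/√15 < ε.

δ = min(15, √15·ε)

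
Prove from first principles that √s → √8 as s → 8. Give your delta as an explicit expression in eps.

delta = min(8, √8·eps)

Let eps > 0 be given. We want delta > 0 such that 0 < |s − 8| < delta implies |√s − √8| < eps.
Rationalise: √s − √8 = (s − 8)/(√s + √8), so |√s − √8| = |s − 8|/(√s + √8).
Restrict delta ≤ 8 so that |s − 8| < 8 forces s > 0, and then √s + √8 > √8.
Hence |√s − √8| < |s − 8|/√8, which is < eps once |s − 8| < √8·eps.
Take delta = min(8, √8·eps). If 0 < |s − 8| < delta then s > 0 and |√s − √8| < |s − 8|/√8 < eps.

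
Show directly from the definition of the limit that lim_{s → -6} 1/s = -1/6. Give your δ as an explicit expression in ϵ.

Let ϵ > 0 be given. We seek δ > 0 such that 0 < |s + 6| < δ implies |1/s + 1/6| < ϵ.
|1/s + 1/6| = |-6 − s|/(6·|s|) = |s + 6|/(6|s|).
Restrict δ ≤ 3. Then |s + 6| < 3 gives |s| > 3, so 6|s| > 18.
Then |1/s + 1/6| < |s + 6|/18, which is < ϵ when |s + 6| < 18ϵ.
Take δ = min(3, 18ϵ). Then 0 < |s + 6| < δ gives both |s + 6| < 3 and |s + 6| < 18ϵ, so |1/s + 1/6| < ϵ.

δ = min(3, 18ϵ)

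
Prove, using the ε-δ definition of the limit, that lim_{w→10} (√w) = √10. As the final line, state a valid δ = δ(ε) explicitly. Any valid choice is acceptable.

Let ε > 0 be given. We want δ > 0 such that 0 < |w − 10| < δ implies |√w − √10| < ε.
Multiplying by the conjugate, |√w − √10| = |w − 10|/(√w + √10).
Restrict δ ≤ 10 so that |w − 10| < 10 forces w > 0, and then √w + √10 > √10.
Hence |√w − √10| < |w − 10|/√10, which is < ε once |w − 10| < √10·ε.
Take δ = min(10, √10·ε). If 0 < |w − 10| < δ then w > 0 and |√w − √10| < |w − 10|/√10 < ε.

δ = min(10, √10·ε)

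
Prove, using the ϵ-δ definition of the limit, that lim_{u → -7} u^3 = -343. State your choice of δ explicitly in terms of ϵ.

Let ϵ > 0 be given. We seek δ > 0 with 0 < |u + 7| < δ ⇒ |u^3 + 343| < ϵ.
Factor: u^3 + 343 = (u + 7)(u^2 - 7u + 49), so |u^3 + 343| = |u + 7|·|u^2 - 7u + 49|.
Restrict δ ≤ 1. Then |u + 7| < 1 gives |u| < 8, so by the triangle inequality |u^2 - 7u + 49| ≤ 8^2 + 7·8 + 49 = 169.
Hence |u^3 + 343| ≤ 169|u + 7|, which is < ϵ once |u + 7| < ϵ/169.
Take δ = min(1, ϵ/169). If 0 < |u + 7| < δ then both bounds hold and |u^3 + 343| ≤ 169|u + 7| < 169·(ϵ/169) = ϵ.

δ = min(1, ϵ/169)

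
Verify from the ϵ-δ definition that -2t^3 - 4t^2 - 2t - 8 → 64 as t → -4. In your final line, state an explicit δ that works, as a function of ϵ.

Fix ϵ > 0. We want δ > 0 such that 0 < |t + 4| < δ implies |(-2t^3 - 4t^2 - 2t - 8) − 64| < ϵ.
(-2t^3 - 4t^2 - 2t - 8) − 64 = -2t^3 - 4t^2 - 2t - 72 = (t + 4)(-2t^2 + 4t - 18).
So |(-2t^3 - 4t^2 - 2t - 8) − 64| = |t + 4|·|-2t^2 + 4t - 18|.
Assume first that |t + 4| < 1, so |t| < 5. Then |-2t^2 + 4t - 18| ≤ 2·5^2 + 4·5 + 18 = 88.
Hence |(-2t^3 - 4t^2 - 2t - 8) − 64| ≤ 88|t + 4| < ϵ provided |t + 4| < ϵ/88.
Choosing δ = min(1, ϵ/88) ensures both conditions, hence |(-2t^3 - 4t^2 - 2t - 8) − 64| < ϵ.

δ = min(1, ϵ/88)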